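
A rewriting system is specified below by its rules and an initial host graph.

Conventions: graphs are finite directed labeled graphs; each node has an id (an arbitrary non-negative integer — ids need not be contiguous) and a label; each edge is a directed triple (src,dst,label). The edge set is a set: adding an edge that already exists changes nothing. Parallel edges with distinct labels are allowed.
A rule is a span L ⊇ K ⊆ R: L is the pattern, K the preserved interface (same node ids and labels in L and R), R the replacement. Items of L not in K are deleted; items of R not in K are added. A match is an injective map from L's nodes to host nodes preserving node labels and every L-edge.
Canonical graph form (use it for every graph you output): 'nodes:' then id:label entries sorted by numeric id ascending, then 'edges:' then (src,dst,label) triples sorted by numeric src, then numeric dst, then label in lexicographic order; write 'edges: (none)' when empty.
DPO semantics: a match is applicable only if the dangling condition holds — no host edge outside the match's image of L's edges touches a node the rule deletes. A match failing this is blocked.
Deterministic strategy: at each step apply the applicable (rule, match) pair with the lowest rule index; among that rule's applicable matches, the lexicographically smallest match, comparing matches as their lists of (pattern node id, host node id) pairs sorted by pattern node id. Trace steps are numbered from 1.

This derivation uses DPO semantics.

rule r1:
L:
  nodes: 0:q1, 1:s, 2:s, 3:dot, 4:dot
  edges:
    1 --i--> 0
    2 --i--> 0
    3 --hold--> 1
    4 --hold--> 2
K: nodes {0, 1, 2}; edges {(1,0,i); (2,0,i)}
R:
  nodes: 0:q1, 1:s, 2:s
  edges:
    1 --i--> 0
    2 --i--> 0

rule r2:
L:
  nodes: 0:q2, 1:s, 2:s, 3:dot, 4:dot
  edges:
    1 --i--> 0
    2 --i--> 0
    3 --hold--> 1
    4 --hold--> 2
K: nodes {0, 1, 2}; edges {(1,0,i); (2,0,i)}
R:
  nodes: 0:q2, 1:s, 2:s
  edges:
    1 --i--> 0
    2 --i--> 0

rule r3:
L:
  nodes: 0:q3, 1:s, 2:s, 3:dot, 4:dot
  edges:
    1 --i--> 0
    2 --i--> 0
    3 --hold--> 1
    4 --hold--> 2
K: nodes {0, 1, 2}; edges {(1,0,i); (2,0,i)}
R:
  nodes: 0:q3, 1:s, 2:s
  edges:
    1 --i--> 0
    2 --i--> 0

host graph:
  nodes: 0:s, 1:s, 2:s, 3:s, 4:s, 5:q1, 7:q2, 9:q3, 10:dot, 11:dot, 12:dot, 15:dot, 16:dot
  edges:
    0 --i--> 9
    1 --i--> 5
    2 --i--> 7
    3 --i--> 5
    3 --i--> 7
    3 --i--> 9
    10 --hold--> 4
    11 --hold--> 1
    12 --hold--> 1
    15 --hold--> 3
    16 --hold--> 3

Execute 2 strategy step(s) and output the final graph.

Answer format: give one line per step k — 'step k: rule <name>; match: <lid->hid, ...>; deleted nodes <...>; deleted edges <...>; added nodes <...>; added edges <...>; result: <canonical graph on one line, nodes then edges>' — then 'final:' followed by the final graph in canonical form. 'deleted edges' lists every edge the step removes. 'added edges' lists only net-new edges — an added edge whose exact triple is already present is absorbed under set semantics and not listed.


step 1: rule r1; match: 0->5, 1->1, 2->3, 3->11, 4->15; deleted nodes 11, 15; deleted edges (11,1,hold); (15,3,hold); added nodes (none); added edges (none); result: nodes: 0:s, 1:s, 2:s, 3:s, 4:s, 5:q1, 7:q2, 9:q3, 10:dot, 12:dot, 16:dot edges: (0,9,i); (1,5,i); (2,7,i); (3,5,i); (3,7,i); (3,9,i); (10,4,hold); (12,1,hold); (16,3,hold)
step 2: rule r1; match: 0->5, 1->1, 2->3, 3->12, 4->16; deleted nodes 12, 16; deleted edges (12,1,hold); (16,3,hold); added nodes (none); added edges (none); result: nodes: 0:s, 1:s, 2:s, 3:s, 4:s, 5:q1, 7:q2, 9:q3, 10:dot edges: (0,9,i); (1,5,i); (2,7,i); (3,5,i); (3,7,i); (3,9,i); (10,4,hold)
final:
nodes: 0:s, 1:s, 2:s, 3:s, 4:s, 5:q1, 7:q2, 9:q3, 10:dot
edges: (0,9,i); (1,5,i); (2,7,i); (3,5,i); (3,7,i); (3,9,i); (10,4,hold)


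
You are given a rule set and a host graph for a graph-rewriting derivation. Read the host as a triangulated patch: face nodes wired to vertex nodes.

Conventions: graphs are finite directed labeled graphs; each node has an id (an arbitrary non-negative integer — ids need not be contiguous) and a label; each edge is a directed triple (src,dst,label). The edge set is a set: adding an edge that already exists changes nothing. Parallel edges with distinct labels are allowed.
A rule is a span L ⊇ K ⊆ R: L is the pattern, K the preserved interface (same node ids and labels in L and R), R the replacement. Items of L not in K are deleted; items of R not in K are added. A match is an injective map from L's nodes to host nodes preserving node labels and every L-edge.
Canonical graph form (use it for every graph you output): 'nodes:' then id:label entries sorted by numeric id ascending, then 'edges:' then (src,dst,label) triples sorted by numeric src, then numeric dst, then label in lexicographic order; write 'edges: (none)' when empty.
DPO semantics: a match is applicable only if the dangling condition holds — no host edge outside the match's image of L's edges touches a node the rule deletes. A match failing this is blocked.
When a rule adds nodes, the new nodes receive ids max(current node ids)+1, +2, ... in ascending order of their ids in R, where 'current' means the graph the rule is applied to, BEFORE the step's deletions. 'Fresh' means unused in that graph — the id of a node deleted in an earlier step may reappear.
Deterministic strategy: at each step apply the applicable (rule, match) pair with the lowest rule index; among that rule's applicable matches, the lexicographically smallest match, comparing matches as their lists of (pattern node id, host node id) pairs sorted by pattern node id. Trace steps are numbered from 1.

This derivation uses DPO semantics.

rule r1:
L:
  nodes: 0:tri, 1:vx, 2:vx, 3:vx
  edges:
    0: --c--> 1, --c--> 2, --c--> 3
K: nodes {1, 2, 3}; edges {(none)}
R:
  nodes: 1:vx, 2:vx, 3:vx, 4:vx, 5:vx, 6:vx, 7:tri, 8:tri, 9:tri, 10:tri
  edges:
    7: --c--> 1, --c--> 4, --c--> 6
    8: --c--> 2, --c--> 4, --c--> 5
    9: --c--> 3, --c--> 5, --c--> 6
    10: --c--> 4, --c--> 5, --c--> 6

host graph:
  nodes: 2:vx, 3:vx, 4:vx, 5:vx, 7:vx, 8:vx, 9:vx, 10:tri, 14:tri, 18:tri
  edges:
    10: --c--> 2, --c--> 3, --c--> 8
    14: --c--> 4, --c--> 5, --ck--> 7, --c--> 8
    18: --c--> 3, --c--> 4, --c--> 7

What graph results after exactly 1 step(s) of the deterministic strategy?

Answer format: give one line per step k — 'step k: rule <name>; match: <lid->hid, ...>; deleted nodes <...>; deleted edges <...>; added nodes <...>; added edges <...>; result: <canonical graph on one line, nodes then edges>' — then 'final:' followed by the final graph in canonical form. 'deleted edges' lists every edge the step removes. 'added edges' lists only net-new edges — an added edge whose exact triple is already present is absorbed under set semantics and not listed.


step 1: rule r1; match: 0->10, 1->2, 2->3, 3->8; deleted nodes 10; deleted edges (10,2,c); (10,3,c); (10,8,c); added nodes 19, 20, 21, 22, 23, 24, 25; added edges (22,2,c); (22,19,c); (22,21,c); (23,3,c); (23,19,c); (23,20,c); (24,8,c); (24,20,c); (24,21,c); (25,19,c); (25,20,c); (25,21,c); result: nodes: 2:vx, 3:vx, 4:vx, 5:vx, 7:vx, 8:vx, 9:vx, 14:tri, 18:tri, 19:vx, 20:vx, 21:vx, 22:tri, 23:tri, 24:tri, 25:tri edges: (14,4,c); (14,5,c); (14,7,ck); (14,8,c); (18,3,c); (18,4,c); (18,7,c); (22,2,c); (22,19,c); (22,21,c); (23,3,c); (23,19,c); (23,20,c); (24,8,c); (24,20,c); (24,21,c); (25,19,c); (25,20,c); (25,21,c)
final:
nodes: 2:vx, 3:vx, 4:vx, 5:vx, 7:vx, 8:vx, 9:vx, 14:tri, 18:tri, 19:vx, 20:vx, 21:vx, 22:tri, 23:tri, 24:tri, 25:tri
edges: (14,4,c); (14,5,c); (14,7,ck); (14,8,c); (18,3,c); (18,4,c); (18,7,c); (22,2,c); (22,19,c); (22,21,c); (23,3,c); (23,19,c); (23,20,c); (24,8,c); (24,20,c); (24,21,c); (25,19,c); (25,20,c); (25,21,c)


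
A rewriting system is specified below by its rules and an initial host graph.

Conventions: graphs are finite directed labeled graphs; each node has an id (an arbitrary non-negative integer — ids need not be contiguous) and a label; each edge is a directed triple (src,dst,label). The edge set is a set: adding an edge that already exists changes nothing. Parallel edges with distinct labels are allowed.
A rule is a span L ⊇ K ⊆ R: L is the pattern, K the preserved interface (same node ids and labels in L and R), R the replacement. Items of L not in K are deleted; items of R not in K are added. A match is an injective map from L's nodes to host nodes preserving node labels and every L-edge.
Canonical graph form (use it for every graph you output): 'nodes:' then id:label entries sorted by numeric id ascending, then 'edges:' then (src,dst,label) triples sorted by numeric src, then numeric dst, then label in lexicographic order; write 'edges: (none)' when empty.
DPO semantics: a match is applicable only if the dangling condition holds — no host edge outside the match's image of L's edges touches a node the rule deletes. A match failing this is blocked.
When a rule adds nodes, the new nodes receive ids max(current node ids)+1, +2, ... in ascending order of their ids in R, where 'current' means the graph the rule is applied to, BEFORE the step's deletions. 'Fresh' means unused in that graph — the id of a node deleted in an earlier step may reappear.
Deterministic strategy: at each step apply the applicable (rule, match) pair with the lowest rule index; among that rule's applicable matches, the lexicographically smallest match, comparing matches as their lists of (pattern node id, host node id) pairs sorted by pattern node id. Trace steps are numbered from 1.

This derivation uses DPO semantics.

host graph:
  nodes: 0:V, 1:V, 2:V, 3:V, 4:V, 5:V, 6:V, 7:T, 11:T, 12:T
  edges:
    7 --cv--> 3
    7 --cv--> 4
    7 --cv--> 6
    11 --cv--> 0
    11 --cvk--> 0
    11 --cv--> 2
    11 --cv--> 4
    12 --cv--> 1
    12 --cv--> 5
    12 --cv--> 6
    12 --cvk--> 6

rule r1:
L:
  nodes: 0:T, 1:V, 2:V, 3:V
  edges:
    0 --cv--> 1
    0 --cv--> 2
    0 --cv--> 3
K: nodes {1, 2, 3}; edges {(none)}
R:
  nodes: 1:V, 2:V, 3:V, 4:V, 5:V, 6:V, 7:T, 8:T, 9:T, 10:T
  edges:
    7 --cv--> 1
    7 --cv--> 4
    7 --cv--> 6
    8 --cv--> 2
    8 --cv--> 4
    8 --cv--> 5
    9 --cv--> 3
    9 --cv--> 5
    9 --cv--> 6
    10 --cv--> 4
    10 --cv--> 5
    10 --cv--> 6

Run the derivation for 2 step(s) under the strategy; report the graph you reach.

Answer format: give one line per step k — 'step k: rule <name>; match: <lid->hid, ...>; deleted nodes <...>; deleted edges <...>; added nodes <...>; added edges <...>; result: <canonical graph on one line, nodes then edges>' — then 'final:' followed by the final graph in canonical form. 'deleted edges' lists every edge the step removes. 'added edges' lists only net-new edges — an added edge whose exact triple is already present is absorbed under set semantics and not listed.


step 1: rule r1; match: 0->7, 1->3, 2->4, 3->6; deleted nodes 7; deleted edges (7,3,cv); (7,4,cv); (7,6,cv); added nodes 13, 14, 15, 16, 17, 18, 19; added edges (16,3,cv); (16,13,cv); (16,15,cv); (17,4,cv); (17,13,cv); (17,14,cv); (18,6,cv); (18,14,cv); (18,15,cv); (19,13,cv); (19,14,cv); (19,15,cv); result: nodes: 0:V, 1:V, 2:V, 3:V, 4:V, 5:V, 6:V, 11:T, 12:T, 13:V, 14:V, 15:V, 16:T, 17:T, 18:T, 19:T edges: (11,0,cv); (11,0,cvk); (11,2,cv); (11,4,cv); (12,1,cv); (12,5,cv); (12,6,cv); (12,6,cvk); (16,3,cv); (16,13,cv); (16,15,cv); (17,4,cv); (17,13,cv); (17,14,cv); (18,6,cv); (18,14,cv); (18,15,cv); (19,13,cv); (19,14,cv); (19,15,cv)
step 2: rule r1; match: 0->16, 1->3, 2->13, 3->15; deleted nodes 16; deleted edges (16,3,cv); (16,13,cv); (16,15,cv); added nodes 20, 21, 22, 23, 24, 25, 26; added edges (23,3,cv); (23,20,cv); (23,22,cv); (24,13,cv); (24,20,cv); (24,21,cv); (25,15,cv); (25,21,cv); (25,22,cv); (26,20,cv); (26,21,cv); (26,22,cv); result: nodes: 0:V, 1:V, 2:V, 3:V, 4:V, 5:V, 6:V, 11:T, 12:T, 13:V, 14:V, 15:V, 17:T, 18:T, 19:T, 20:V, 21:V, 22:V, 23:T, 24:T, 25:T, 26:T edges: (11,0,cv); (11,0,cvk); (11,2,cv); (11,4,cv); (12,1,cv); (12,5,cv); (12,6,cv); (12,6,cvk); (17,4,cv); (17,13,cv); (17,14,cv); (18,6,cv); (18,14,cv); (18,15,cv); (19,13,cv); (19,14,cv); (19,15,cv); (23,3,cv); (23,20,cv); (23,22,cv); (24,13,cv); (24,20,cv); (24,21,cv); (25,15,cv); (25,21,cv); (25,22,cv); (26,20,cv); (26,21,cv); (26,22,cv)
final:
nodes: 0:V, 1:V, 2:V, 3:V, 4:V, 5:V, 6:V, 11:T, 12:T, 13:V, 14:V, 15:V, 17:T, 18:T, 19:T, 20:V, 21:V, 22:V, 23:T, 24:T, 25:T, 26:T
edges: (11,0,cv); (11,0,cvk); (11,2,cv); (11,4,cv); (12,1,cv); (12,5,cv); (12,6,cv); (12,6,cvk); (17,4,cv); (17,13,cv); (17,14,cv); (18,6,cv); (18,14,cv); (18,15,cv); (19,13,cv); (19,14,cv); (19,15,cv); (23,3,cv); (23,20,cv); (23,22,cv); (24,13,cv); (24,20,cv); (24,21,cv); (25,15,cv); (25,21,cv); (25,22,cv); (26,20,cv); (26,21,cv); (26,22,cv)


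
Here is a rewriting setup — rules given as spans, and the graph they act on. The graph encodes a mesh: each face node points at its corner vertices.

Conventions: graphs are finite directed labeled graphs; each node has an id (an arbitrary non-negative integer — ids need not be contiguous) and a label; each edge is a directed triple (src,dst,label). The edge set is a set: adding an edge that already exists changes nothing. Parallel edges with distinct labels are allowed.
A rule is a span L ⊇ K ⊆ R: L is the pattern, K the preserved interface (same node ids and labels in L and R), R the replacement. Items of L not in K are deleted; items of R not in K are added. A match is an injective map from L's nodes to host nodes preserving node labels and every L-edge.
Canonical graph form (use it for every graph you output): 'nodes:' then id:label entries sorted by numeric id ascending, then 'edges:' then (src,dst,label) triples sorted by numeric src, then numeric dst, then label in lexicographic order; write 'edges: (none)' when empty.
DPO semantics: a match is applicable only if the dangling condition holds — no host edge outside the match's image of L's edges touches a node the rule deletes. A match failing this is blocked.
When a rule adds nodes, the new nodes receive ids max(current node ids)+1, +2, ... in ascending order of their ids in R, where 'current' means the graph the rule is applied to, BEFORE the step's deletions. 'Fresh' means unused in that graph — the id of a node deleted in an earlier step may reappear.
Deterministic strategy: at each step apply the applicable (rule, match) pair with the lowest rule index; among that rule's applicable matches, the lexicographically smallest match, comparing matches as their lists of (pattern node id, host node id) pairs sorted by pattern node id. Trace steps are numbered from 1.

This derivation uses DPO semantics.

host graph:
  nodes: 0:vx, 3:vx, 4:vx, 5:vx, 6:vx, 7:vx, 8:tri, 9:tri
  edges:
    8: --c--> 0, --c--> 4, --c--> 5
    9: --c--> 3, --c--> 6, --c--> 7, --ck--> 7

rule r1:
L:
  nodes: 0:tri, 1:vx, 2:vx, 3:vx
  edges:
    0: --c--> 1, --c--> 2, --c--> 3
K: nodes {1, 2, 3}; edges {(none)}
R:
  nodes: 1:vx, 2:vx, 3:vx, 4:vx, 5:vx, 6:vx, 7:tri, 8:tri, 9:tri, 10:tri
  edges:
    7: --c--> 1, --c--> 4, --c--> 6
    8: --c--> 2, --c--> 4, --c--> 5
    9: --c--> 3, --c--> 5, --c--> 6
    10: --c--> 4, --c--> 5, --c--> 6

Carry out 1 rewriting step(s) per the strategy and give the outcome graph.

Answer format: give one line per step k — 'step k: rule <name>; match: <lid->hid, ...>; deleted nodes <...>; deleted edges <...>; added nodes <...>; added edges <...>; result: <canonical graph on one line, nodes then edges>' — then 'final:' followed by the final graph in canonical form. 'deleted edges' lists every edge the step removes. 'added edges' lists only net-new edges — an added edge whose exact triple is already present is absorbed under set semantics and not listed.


step 1: rule r1; match: 0->8, 1->0, 2->4, 3->5; deleted nodes 8; deleted edges (8,0,c); (8,4,c); (8,5,c); added nodes 10, 11, 12, 13, 14, 15, 16; added edges (13,0,c); (13,10,c); (13,12,c); (14,4,c); (14,10,c); (14,11,c); (15,5,c); (15,11,c); (15,12,c); (16,10,c); (16,11,c); (16,12,c); result: nodes: 0:vx, 3:vx, 4:vx, 5:vx, 6:vx, 7:vx, 9:tri, 10:vx, 11:vx, 12:vx, 13:tri, 14:tri, 15:tri, 16:tri edges: (9,3,c); (9,6,c); (9,7,c); (9,7,ck); (13,0,c); (13,10,c); (13,12,c); (14,4,c); (14,10,c); (14,11,c); (15,5,c); (15,11,c); (15,12,c); (16,10,c); (16,11,c); (16,12,c)
final:
nodes: 0:vx, 3:vx, 4:vx, 5:vx, 6:vx, 7:vx, 9:tri, 10:vx, 11:vx, 12:vx, 13:tri, 14:tri, 15:tri, 16:tri
edges: (9,3,c); (9,6,c); (9,7,c); (9,7,ck); (13,0,c); (13,10,c); (13,12,c); (14,4,c); (14,10,c); (14,11,c); (15,5,c); (15,11,c); (15,12,c); (16,10,c); (16,11,c); (16,12,c)


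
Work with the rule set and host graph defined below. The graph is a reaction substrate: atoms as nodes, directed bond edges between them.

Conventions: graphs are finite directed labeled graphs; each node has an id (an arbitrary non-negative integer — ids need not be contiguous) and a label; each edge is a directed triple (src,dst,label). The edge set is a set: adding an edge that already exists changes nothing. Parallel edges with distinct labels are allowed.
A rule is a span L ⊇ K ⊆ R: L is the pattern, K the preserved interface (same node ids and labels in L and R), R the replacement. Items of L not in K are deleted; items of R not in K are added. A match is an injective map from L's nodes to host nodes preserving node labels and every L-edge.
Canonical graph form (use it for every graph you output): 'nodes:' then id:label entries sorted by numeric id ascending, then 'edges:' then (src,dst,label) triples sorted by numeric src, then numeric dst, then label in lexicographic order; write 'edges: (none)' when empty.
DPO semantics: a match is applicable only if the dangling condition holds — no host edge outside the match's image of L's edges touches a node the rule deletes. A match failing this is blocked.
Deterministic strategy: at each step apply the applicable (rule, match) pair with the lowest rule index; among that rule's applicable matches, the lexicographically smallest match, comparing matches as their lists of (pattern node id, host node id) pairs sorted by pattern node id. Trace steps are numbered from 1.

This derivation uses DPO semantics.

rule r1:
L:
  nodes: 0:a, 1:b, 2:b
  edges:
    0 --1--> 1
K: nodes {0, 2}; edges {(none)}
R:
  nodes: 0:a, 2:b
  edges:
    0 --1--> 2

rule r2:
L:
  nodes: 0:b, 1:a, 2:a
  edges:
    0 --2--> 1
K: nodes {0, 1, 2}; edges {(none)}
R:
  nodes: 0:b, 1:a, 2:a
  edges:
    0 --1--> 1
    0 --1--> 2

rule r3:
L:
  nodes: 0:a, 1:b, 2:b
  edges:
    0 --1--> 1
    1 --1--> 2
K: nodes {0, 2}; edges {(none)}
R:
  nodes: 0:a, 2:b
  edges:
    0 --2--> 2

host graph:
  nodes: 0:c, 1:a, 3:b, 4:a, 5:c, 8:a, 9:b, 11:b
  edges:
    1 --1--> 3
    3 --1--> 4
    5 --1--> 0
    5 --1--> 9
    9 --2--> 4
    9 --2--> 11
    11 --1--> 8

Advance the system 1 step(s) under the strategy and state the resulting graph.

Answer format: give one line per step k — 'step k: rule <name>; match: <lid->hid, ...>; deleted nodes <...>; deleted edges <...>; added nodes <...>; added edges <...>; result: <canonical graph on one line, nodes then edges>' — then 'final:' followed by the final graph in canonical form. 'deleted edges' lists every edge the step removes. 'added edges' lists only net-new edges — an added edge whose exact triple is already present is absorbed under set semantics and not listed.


step 1: rule r2; match: 0->9, 1->4, 2->1; deleted nodes (none); deleted edges (9,4,2); added nodes (none); added edges (9,1,1); (9,4,1); result: nodes: 0:c, 1:a, 3:b, 4:a, 5:c, 8:a, 9:b, 11:b edges: (1,3,1); (3,4,1); (5,0,1); (5,9,1); (9,1,1); (9,4,1); (9,11,2); (11,8,1)
final:
nodes: 0:c, 1:a, 3:b, 4:a, 5:c, 8:a, 9:b, 11:b
edges: (1,3,1); (3,4,1); (5,0,1); (5,9,1); (9,1,1); (9,4,1); (9,11,2); (11,8,1)


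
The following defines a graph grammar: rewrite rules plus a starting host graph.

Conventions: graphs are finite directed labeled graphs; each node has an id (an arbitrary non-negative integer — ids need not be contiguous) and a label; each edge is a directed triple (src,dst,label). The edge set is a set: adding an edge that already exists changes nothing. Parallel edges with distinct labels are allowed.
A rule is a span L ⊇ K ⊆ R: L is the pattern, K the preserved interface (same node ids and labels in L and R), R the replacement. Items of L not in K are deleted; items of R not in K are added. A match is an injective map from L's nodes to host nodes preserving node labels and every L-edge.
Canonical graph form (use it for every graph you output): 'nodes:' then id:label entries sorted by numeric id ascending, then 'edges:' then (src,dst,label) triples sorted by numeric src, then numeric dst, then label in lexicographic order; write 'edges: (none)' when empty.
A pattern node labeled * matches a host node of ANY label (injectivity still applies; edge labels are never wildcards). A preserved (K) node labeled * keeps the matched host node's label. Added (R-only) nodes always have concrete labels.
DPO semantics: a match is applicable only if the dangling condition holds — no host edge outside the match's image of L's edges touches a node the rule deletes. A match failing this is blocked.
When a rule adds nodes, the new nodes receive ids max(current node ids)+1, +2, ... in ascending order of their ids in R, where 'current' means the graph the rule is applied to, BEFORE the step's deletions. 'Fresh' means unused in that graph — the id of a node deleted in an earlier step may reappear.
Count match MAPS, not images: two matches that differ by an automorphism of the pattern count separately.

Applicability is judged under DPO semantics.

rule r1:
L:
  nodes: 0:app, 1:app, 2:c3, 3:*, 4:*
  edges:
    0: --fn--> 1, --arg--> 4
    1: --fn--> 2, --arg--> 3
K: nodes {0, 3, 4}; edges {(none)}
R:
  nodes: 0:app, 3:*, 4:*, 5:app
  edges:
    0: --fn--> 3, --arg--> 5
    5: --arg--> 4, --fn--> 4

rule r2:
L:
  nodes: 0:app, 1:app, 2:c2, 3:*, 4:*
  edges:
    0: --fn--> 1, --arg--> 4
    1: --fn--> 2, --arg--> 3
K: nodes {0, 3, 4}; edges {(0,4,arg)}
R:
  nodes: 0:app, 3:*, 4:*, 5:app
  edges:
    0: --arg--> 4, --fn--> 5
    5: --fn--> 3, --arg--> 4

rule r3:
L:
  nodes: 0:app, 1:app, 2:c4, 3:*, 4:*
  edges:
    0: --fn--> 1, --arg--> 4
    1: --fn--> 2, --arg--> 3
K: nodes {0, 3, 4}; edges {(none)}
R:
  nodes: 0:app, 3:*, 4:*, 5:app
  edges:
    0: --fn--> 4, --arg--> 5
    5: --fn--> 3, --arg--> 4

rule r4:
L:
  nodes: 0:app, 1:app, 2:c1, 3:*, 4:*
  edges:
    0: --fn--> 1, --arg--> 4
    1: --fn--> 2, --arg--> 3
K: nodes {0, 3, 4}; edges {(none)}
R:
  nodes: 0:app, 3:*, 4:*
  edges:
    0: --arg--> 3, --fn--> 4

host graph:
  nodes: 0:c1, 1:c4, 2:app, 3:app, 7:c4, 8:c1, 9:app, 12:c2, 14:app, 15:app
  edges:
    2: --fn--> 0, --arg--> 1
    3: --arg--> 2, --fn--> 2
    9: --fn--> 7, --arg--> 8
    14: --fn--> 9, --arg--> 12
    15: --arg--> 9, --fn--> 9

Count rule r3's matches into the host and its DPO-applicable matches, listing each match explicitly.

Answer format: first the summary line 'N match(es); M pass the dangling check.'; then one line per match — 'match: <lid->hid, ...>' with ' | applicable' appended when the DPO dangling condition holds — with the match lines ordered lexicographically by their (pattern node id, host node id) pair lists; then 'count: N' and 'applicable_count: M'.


1 match(es); 0 pass the dangling check.
match: 0->14, 1->9, 2->7, 3->8, 4->12
count: 1
applicable_count: 0


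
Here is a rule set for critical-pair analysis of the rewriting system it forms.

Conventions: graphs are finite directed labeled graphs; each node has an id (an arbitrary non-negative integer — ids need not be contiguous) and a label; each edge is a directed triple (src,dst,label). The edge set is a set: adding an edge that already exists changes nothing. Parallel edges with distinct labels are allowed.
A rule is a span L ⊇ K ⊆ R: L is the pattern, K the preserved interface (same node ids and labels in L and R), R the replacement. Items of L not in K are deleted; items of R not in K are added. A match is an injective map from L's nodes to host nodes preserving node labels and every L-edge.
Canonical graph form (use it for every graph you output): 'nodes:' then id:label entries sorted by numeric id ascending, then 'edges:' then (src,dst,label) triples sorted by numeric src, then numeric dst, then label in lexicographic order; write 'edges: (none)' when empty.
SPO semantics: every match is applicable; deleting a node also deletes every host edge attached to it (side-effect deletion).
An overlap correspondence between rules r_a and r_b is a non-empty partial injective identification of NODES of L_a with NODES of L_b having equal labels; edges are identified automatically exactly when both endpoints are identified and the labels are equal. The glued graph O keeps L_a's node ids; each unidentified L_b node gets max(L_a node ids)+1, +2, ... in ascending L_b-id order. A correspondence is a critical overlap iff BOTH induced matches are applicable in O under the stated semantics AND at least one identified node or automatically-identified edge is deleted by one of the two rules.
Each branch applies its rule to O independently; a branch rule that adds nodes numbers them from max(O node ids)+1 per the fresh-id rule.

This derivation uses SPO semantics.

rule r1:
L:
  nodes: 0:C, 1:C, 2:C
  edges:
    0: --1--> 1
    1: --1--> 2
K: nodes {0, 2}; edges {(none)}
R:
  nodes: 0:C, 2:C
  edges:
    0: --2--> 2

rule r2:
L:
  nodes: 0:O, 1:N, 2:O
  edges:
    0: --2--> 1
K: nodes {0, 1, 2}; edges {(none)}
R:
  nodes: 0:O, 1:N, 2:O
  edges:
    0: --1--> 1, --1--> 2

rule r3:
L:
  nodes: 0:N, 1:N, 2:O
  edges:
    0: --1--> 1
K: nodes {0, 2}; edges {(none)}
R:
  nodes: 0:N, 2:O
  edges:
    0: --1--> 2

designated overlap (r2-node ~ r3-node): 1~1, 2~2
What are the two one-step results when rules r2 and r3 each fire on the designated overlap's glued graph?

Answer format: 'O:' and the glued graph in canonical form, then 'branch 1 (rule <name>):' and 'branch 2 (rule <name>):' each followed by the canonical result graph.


O:
nodes: 0:O, 1:N, 2:O, 3:N
edges: (0,1,2); (3,1,1)
branch 1 (rule r2):
nodes: 0:O, 1:N, 2:O, 3:N
edges: (0,1,1); (0,2,1); (3,1,1)
branch 2 (rule r3):
nodes: 0:O, 2:O, 3:N
edges: (3,2,1)


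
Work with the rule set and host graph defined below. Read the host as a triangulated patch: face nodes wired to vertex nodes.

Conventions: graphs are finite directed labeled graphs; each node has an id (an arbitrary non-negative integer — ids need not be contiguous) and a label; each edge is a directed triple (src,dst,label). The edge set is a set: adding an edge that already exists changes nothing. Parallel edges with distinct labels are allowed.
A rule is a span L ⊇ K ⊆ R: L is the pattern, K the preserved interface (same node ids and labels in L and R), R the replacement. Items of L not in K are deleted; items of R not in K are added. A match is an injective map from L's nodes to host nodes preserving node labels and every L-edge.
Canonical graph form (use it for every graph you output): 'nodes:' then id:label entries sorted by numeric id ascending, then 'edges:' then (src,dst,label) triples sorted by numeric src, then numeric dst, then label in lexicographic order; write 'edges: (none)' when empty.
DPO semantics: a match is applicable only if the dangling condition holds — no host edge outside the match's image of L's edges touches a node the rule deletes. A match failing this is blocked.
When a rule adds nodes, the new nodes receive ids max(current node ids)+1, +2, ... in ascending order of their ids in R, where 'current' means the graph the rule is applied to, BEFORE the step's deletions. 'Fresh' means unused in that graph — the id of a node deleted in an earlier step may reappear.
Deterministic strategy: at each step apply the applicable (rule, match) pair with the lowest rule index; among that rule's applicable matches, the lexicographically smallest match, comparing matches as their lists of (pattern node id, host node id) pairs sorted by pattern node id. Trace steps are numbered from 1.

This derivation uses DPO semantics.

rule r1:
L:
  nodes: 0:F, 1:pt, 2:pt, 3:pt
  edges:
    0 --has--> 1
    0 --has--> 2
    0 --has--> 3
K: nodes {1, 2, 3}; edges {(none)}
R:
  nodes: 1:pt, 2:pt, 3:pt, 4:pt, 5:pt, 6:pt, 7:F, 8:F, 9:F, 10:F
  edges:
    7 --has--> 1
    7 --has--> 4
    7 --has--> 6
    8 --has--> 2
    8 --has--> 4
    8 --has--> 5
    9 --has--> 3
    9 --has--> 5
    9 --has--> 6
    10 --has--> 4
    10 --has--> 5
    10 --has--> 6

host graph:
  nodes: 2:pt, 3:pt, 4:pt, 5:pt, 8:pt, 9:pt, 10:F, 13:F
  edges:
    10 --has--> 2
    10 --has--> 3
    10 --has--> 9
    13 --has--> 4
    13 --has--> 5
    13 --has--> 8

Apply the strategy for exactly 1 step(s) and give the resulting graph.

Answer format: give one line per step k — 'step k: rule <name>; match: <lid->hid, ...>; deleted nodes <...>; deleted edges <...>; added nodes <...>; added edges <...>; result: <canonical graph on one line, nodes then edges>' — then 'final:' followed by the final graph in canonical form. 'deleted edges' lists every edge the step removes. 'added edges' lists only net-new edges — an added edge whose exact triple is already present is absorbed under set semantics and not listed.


step 1: rule r1; match: 0->10, 1->2, 2->3, 3->9; deleted nodes 10; deleted edges (10,2,has); (10,3,has); (10,9,has); added nodes 14, 15, 16, 17, 18, 19, 20; added edges (17,2,has); (17,14,has); (17,16,has); (18,3,has); (18,14,has); (18,15,has); (19,9,has); (19,15,has); (19,16,has); (20,14,has); (20,15,has); (20,16,has); result: nodes: 2:pt, 3:pt, 4:pt, 5:pt, 8:pt, 9:pt, 13:F, 14:pt, 15:pt, 16:pt, 17:F, 18:F, 19:F, 20:F edges: (13,4,has); (13,5,has); (13,8,has); (17,2,has); (17,14,has); (17,16,has); (18,3,has); (18,14,has); (18,15,has); (19,9,has); (19,15,has); (19,16,has); (20,14,has); (20,15,has); (20,16,has)
final:
nodes: 2:pt, 3:pt, 4:pt, 5:pt, 8:pt, 9:pt, 13:F, 14:pt, 15:pt, 16:pt, 17:F, 18:F, 19:F, 20:F
edges: (13,4,has); (13,5,has); (13,8,has); (17,2,has); (17,14,has); (17,16,has); (18,3,has); (18,14,has); (18,15,has); (19,9,has); (19,15,has); (19,16,has); (20,14,has); (20,15,has); (20,16,has)


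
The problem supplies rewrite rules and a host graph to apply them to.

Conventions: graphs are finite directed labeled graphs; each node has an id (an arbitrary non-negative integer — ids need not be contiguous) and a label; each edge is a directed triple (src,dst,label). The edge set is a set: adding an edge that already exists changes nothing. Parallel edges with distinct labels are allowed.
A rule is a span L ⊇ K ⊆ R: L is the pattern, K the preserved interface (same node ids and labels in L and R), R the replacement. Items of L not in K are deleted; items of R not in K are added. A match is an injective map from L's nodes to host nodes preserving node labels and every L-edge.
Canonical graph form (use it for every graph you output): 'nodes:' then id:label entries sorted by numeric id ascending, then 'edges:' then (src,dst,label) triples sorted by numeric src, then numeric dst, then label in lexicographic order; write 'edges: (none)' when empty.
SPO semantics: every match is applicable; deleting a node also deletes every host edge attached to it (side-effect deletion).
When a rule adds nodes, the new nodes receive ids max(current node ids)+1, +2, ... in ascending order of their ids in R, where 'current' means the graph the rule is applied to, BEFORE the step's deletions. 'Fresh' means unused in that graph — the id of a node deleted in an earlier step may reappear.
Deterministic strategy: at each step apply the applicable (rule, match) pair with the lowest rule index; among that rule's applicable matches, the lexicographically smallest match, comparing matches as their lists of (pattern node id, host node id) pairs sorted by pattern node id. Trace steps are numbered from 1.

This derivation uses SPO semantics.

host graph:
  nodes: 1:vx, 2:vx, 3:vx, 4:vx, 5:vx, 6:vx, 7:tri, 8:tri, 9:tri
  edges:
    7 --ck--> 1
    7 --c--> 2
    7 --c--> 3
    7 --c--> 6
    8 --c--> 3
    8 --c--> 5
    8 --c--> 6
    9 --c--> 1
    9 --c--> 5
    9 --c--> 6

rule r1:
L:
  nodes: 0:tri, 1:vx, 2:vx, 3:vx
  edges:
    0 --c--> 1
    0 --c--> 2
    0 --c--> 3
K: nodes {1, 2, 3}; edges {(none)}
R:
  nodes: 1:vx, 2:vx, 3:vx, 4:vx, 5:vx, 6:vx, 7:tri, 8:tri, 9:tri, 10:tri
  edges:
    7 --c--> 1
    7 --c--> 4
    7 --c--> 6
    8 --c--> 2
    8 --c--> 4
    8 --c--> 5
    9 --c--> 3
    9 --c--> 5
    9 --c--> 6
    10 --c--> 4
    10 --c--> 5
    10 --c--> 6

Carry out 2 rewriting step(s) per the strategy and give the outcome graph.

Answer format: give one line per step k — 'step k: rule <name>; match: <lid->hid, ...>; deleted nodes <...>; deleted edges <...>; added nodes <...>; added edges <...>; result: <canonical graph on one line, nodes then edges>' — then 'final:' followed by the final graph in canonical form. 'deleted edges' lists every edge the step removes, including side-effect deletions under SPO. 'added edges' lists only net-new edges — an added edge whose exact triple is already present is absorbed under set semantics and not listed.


step 1: rule r1; match: 0->7, 1->2, 2->3, 3->6; deleted nodes 7; deleted edges (7,1,ck); (7,2,c); (7,3,c); (7,6,c); added nodes 10, 11, 12, 13, 14, 15, 16; added edges (13,2,c); (13,10,c); (13,12,c); (14,3,c); (14,10,c); (14,11,c); (15,6,c); (15,11,c); (15,12,c); (16,10,c); (16,11,c); (16,12,c); result: nodes: 1:vx, 2:vx, 3:vx, 4:vx, 5:vx, 6:vx, 8:tri, 9:tri, 10:vx, 11:vx, 12:vx, 13:tri, 14:tri, 15:tri, 16:tri edges: (8,3,c); (8,5,c); (8,6,c); (9,1,c); (9,5,c); (9,6,c); (13,2,c); (13,10,c); (13,12,c); (14,3,c); (14,10,c); (14,11,c); (15,6,c); (15,11,c); (15,12,c); (16,10,c); (16,11,c); (16,12,c)
step 2: rule r1; match: 0->8, 1->3, 2->5, 3->6; deleted nodes 8; deleted edges (8,3,c); (8,5,c); (8,6,c); added nodes 17, 18, 19, 20, 21, 22, 23; added edges (20,3,c); (20,17,c); (20,19,c); (21,5,c); (21,17,c); (21,18,c); (22,6,c); (22,18,c); (22,19,c); (23,17,c); (23,18,c); (23,19,c); result: nodes: 1:vx, 2:vx, 3:vx, 4:vx, 5:vx, 6:vx, 9:tri, 10:vx, 11:vx, 12:vx, 13:tri, 14:tri, 15:tri, 16:tri, 17:vx, 18:vx, 19:vx, 20:tri, 21:tri, 22:tri, 23:tri edges: (9,1,c); (9,5,c); (9,6,c); (13,2,c); (13,10,c); (13,12,c); (14,3,c); (14,10,c); (14,11,c); (15,6,c); (15,11,c); (15,12,c); (16,10,c); (16,11,c); (16,12,c); (20,3,c); (20,17,c); (20,19,c); (21,5,c); (21,17,c); (21,18,c); (22,6,c); (22,18,c); (22,19,c); (23,17,c); (23,18,c); (23,19,c)
final:
nodes: 1:vx, 2:vx, 3:vx, 4:vx, 5:vx, 6:vx, 9:tri, 10:vx, 11:vx, 12:vx, 13:tri, 14:tri, 15:tri, 16:tri, 17:vx, 18:vx, 19:vx, 20:tri, 21:tri, 22:tri, 23:tri
edges: (9,1,c); (9,5,c); (9,6,c); (13,2,c); (13,10,c); (13,12,c); (14,3,c); (14,10,c); (14,11,c); (15,6,c); (15,11,c); (15,12,c); (16,10,c); (16,11,c); (16,12,c); (20,3,c); (20,17,c); (20,19,c); (21,5,c); (21,17,c); (21,18,c); (22,6,c); (22,18,c); (22,19,c); (23,17,c); (23,18,c); (23,19,c)


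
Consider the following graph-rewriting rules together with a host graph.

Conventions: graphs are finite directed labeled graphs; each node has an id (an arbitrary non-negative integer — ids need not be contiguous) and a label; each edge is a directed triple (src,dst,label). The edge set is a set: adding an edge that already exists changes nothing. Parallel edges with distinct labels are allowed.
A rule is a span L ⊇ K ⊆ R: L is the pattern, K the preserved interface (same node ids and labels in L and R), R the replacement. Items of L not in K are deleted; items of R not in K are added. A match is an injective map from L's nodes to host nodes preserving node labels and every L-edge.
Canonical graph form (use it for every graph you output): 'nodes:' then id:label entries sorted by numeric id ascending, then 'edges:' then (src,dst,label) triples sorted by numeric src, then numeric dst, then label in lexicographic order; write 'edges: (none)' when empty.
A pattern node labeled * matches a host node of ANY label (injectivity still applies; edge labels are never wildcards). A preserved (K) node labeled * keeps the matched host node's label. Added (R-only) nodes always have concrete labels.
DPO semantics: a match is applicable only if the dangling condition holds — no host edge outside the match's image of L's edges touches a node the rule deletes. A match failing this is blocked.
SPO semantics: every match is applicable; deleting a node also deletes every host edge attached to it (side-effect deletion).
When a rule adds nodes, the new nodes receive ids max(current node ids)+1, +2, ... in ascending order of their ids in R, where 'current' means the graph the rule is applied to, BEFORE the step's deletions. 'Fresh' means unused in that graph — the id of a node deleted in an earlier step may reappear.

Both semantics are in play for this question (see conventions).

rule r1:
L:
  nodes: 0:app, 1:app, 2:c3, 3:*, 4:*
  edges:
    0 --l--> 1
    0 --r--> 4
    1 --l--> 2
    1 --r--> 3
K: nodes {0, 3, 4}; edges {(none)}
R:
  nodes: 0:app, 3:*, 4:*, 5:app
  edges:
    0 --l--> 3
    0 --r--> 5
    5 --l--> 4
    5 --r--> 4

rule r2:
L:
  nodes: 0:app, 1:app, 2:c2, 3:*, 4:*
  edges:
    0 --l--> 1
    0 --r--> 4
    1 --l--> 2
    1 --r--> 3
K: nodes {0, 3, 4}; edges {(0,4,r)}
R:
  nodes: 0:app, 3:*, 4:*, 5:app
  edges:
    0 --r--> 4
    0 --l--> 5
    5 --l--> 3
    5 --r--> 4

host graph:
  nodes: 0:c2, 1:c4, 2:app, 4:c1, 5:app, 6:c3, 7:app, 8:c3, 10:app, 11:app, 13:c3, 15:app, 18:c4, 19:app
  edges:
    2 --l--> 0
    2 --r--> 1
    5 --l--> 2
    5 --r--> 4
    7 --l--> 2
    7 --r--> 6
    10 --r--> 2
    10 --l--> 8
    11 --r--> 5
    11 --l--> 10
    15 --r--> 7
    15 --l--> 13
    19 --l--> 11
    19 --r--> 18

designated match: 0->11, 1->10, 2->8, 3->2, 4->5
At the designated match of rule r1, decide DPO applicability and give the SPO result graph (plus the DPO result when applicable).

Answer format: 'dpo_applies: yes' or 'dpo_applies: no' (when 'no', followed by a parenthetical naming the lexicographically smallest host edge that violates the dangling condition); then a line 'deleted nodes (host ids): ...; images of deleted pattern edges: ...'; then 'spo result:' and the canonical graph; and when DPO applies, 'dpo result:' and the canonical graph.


dpo_applies: yes
deleted nodes (host ids): 8, 10; images of deleted pattern edges: (10,2,r); (10,8,l); (11,5,r); (11,10,l)
spo result:
nodes: 0:c2, 1:c4, 2:app, 4:c1, 5:app, 6:c3, 7:app, 11:app, 13:c3, 15:app, 18:c4, 19:app, 20:app
edges: (2,0,l); (2,1,r); (5,2,l); (5,4,r); (7,2,l); (7,6,r); (11,2,l); (11,20,r); (15,7,r); (15,13,l); (19,11,l); (19,18,r); (20,5,l); (20,5,r)
dpo result:
nodes: 0:c2, 1:c4, 2:app, 4:c1, 5:app, 6:c3, 7:app, 11:app, 13:c3, 15:app, 18:c4, 19:app, 20:app
edges: (2,0,l); (2,1,r); (5,2,l); (5,4,r); (7,2,l); (7,6,r); (11,2,l); (11,20,r); (15,7,r); (15,13,l); (19,11,l); (19,18,r); (20,5,l); (20,5,r)


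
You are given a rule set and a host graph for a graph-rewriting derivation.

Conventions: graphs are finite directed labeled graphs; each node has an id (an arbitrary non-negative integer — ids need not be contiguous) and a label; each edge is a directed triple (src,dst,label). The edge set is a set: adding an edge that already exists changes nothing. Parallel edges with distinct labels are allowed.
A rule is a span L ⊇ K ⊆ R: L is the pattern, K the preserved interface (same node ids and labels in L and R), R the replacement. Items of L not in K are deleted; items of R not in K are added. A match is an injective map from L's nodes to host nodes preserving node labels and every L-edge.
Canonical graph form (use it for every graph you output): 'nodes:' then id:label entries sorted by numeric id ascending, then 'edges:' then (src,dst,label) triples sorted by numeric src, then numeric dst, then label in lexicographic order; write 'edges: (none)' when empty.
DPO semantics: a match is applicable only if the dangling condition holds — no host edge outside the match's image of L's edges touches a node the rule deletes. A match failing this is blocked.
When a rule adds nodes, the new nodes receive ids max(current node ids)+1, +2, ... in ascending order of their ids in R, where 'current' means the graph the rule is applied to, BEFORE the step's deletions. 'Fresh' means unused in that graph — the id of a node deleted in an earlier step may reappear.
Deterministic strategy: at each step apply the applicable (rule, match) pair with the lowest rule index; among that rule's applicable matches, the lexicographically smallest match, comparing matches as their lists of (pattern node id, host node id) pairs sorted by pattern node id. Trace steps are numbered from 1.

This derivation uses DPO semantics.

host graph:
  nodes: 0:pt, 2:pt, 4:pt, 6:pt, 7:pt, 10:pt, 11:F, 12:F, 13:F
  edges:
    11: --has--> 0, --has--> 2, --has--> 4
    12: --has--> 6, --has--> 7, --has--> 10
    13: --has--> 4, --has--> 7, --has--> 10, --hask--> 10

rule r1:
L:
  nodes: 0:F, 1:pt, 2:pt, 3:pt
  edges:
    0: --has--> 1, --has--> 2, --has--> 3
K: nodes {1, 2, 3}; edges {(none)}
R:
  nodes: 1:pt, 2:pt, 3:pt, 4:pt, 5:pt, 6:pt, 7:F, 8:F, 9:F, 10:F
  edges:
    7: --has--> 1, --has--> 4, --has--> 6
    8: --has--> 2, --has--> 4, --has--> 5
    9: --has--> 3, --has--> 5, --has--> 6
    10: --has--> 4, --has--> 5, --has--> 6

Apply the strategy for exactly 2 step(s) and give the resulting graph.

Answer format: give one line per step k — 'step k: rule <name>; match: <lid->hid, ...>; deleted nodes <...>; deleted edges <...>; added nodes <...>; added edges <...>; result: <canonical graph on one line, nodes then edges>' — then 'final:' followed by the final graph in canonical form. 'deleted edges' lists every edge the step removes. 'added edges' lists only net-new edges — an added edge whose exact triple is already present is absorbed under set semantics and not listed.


step 1: rule r1; match: 0->11, 1->0, 2->2, 3->4; deleted nodes 11; deleted edges (11,0,has); (11,2,has); (11,4,has); added nodes 14, 15, 16, 17, 18, 19, 20; added edges (17,0,has); (17,14,has); (17,16,has); (18,2,has); (18,14,has); (18,15,has); (19,4,has); (19,15,has); (19,16,has); (20,14,has); (20,15,has); (20,16,has); result: nodes: 0:pt, 2:pt, 4:pt, 6:pt, 7:pt, 10:pt, 12:F, 13:F, 14:pt, 15:pt, 16:pt, 17:F, 18:F, 19:F, 20:F edges: (12,6,has); (12,7,has); (12,10,has); (13,4,has); (13,7,has); (13,10,has); (13,10,hask); (17,0,has); (17,14,has); (17,16,has); (18,2,has); (18,14,has); (18,15,has); (19,4,has); (19,15,has); (19,16,has); (20,14,has); (20,15,has); (20,16,has)
step 2: rule r1; match: 0->12, 1->6, 2->7, 3->10; deleted nodes 12; deleted edges (12,6,has); (12,7,has); (12,10,has); added nodes 21, 22, 23, 24, 25, 26, 27; added edges (24,6,has); (24,21,has); (24,23,has); (25,7,has); (25,21,has); (25,22,has); (26,10,has); (26,22,has); (26,23,has); (27,21,has); (27,22,has); (27,23,has); result: nodes: 0:pt, 2:pt, 4:pt, 6:pt, 7:pt, 10:pt, 13:F, 14:pt, 15:pt, 16:pt, 17:F, 18:F, 19:F, 20:F, 21:pt, 22:pt, 23:pt, 24:F, 25:F, 26:F, 27:F edges: (13,4,has); (13,7,has); (13,10,has); (13,10,hask); (17,0,has); (17,14,has); (17,16,has); (18,2,has); (18,14,has); (18,15,has); (19,4,has); (19,15,has); (19,16,has); (20,14,has); (20,15,has); (20,16,has); (24,6,has); (24,21,has); (24,23,has); (25,7,has); (25,21,has); (25,22,has); (26,10,has); (26,22,has); (26,23,has); (27,21,has); (27,22,has); (27,23,has)
final:
nodes: 0:pt, 2:pt, 4:pt, 6:pt, 7:pt, 10:pt, 13:F, 14:pt, 15:pt, 16:pt, 17:F, 18:F, 19:F, 20:F, 21:pt, 22:pt, 23:pt, 24:F, 25:F, 26:F, 27:F
edges: (13,4,has); (13,7,has); (13,10,has); (13,10,hask); (17,0,has); (17,14,has); (17,16,has); (18,2,has); (18,14,has); (18,15,has); (19,4,has); (19,15,has); (19,16,has); (20,14,has); (20,15,has); (20,16,has); (24,6,has); (24,21,has); (24,23,has); (25,7,has); (25,21,has); (25,22,has); (26,10,has); (26,22,has); (26,23,has); (27,21,has); (27,22,has); (27,23,has)
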